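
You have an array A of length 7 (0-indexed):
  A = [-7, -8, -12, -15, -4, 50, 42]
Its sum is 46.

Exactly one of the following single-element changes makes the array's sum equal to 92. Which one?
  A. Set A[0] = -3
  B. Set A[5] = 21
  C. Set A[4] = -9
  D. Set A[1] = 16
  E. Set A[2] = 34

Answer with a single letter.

Answer: E

Derivation:
Option A: A[0] -7->-3, delta=4, new_sum=46+(4)=50
Option B: A[5] 50->21, delta=-29, new_sum=46+(-29)=17
Option C: A[4] -4->-9, delta=-5, new_sum=46+(-5)=41
Option D: A[1] -8->16, delta=24, new_sum=46+(24)=70
Option E: A[2] -12->34, delta=46, new_sum=46+(46)=92 <-- matches target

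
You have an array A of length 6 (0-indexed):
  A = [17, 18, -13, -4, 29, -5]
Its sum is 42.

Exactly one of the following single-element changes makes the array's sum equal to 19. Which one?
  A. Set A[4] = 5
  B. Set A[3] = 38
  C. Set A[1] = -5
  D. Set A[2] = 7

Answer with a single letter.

Answer: C

Derivation:
Option A: A[4] 29->5, delta=-24, new_sum=42+(-24)=18
Option B: A[3] -4->38, delta=42, new_sum=42+(42)=84
Option C: A[1] 18->-5, delta=-23, new_sum=42+(-23)=19 <-- matches target
Option D: A[2] -13->7, delta=20, new_sum=42+(20)=62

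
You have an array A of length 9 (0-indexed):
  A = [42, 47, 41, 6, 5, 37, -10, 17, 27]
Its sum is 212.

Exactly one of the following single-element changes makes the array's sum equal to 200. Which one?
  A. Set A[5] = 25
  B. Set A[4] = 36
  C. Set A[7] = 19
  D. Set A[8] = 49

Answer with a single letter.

Option A: A[5] 37->25, delta=-12, new_sum=212+(-12)=200 <-- matches target
Option B: A[4] 5->36, delta=31, new_sum=212+(31)=243
Option C: A[7] 17->19, delta=2, new_sum=212+(2)=214
Option D: A[8] 27->49, delta=22, new_sum=212+(22)=234

Answer: A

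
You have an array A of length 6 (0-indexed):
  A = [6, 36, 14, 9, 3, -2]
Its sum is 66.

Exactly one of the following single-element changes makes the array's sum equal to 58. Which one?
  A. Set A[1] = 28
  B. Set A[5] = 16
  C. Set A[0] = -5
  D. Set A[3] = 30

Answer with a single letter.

Option A: A[1] 36->28, delta=-8, new_sum=66+(-8)=58 <-- matches target
Option B: A[5] -2->16, delta=18, new_sum=66+(18)=84
Option C: A[0] 6->-5, delta=-11, new_sum=66+(-11)=55
Option D: A[3] 9->30, delta=21, new_sum=66+(21)=87

Answer: A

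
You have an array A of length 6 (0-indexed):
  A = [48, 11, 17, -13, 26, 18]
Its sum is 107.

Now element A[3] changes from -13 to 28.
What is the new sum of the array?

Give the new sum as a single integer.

Old value at index 3: -13
New value at index 3: 28
Delta = 28 - -13 = 41
New sum = old_sum + delta = 107 + (41) = 148

Answer: 148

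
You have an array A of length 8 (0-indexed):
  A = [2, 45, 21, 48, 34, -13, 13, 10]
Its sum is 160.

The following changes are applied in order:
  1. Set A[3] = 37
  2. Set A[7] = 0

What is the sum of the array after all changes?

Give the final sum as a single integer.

Initial sum: 160
Change 1: A[3] 48 -> 37, delta = -11, sum = 149
Change 2: A[7] 10 -> 0, delta = -10, sum = 139

Answer: 139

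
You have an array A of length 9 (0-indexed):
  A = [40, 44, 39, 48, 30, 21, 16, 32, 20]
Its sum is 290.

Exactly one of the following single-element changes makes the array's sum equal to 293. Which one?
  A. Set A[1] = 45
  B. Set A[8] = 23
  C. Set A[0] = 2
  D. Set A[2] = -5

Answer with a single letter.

Answer: B

Derivation:
Option A: A[1] 44->45, delta=1, new_sum=290+(1)=291
Option B: A[8] 20->23, delta=3, new_sum=290+(3)=293 <-- matches target
Option C: A[0] 40->2, delta=-38, new_sum=290+(-38)=252
Option D: A[2] 39->-5, delta=-44, new_sum=290+(-44)=246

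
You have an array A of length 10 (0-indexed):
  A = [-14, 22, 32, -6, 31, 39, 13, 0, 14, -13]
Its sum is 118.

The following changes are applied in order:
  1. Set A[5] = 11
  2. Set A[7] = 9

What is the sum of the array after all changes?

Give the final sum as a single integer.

Initial sum: 118
Change 1: A[5] 39 -> 11, delta = -28, sum = 90
Change 2: A[7] 0 -> 9, delta = 9, sum = 99

Answer: 99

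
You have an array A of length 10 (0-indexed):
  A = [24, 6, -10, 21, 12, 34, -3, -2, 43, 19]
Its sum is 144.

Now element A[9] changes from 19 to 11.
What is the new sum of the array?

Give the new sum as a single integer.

Old value at index 9: 19
New value at index 9: 11
Delta = 11 - 19 = -8
New sum = old_sum + delta = 144 + (-8) = 136

Answer: 136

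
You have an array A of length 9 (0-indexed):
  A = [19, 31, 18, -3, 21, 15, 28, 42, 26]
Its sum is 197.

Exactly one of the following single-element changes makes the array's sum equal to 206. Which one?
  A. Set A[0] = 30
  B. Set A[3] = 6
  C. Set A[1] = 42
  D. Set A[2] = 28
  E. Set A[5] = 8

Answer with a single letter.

Answer: B

Derivation:
Option A: A[0] 19->30, delta=11, new_sum=197+(11)=208
Option B: A[3] -3->6, delta=9, new_sum=197+(9)=206 <-- matches target
Option C: A[1] 31->42, delta=11, new_sum=197+(11)=208
Option D: A[2] 18->28, delta=10, new_sum=197+(10)=207
Option E: A[5] 15->8, delta=-7, new_sum=197+(-7)=190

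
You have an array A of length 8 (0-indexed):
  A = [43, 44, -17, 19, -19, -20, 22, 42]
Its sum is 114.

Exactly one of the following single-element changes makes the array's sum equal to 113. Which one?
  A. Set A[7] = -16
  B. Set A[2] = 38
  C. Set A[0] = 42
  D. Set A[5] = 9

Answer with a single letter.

Option A: A[7] 42->-16, delta=-58, new_sum=114+(-58)=56
Option B: A[2] -17->38, delta=55, new_sum=114+(55)=169
Option C: A[0] 43->42, delta=-1, new_sum=114+(-1)=113 <-- matches target
Option D: A[5] -20->9, delta=29, new_sum=114+(29)=143

Answer: C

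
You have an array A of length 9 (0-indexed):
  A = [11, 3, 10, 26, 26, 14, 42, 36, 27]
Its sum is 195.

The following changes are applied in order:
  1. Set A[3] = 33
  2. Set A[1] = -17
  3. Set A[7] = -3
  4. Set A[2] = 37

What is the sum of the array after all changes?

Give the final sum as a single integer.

Initial sum: 195
Change 1: A[3] 26 -> 33, delta = 7, sum = 202
Change 2: A[1] 3 -> -17, delta = -20, sum = 182
Change 3: A[7] 36 -> -3, delta = -39, sum = 143
Change 4: A[2] 10 -> 37, delta = 27, sum = 170

Answer: 170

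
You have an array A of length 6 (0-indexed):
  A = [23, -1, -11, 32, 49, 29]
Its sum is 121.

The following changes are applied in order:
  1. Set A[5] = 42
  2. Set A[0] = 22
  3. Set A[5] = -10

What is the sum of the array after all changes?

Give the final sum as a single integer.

Answer: 81

Derivation:
Initial sum: 121
Change 1: A[5] 29 -> 42, delta = 13, sum = 134
Change 2: A[0] 23 -> 22, delta = -1, sum = 133
Change 3: A[5] 42 -> -10, delta = -52, sum = 81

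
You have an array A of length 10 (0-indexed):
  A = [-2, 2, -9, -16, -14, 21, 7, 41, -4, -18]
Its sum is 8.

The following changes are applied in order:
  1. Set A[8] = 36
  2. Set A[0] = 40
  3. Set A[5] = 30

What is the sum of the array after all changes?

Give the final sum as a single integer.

Initial sum: 8
Change 1: A[8] -4 -> 36, delta = 40, sum = 48
Change 2: A[0] -2 -> 40, delta = 42, sum = 90
Change 3: A[5] 21 -> 30, delta = 9, sum = 99

Answer: 99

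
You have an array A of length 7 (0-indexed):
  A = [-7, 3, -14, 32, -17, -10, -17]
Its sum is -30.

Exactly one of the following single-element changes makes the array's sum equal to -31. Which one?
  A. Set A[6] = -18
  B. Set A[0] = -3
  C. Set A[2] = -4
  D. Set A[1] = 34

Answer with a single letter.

Answer: A

Derivation:
Option A: A[6] -17->-18, delta=-1, new_sum=-30+(-1)=-31 <-- matches target
Option B: A[0] -7->-3, delta=4, new_sum=-30+(4)=-26
Option C: A[2] -14->-4, delta=10, new_sum=-30+(10)=-20
Option D: A[1] 3->34, delta=31, new_sum=-30+(31)=1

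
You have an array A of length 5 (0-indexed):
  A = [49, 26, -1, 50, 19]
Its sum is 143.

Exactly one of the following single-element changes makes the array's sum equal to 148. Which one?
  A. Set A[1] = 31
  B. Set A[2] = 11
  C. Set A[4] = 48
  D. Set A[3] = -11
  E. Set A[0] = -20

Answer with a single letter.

Option A: A[1] 26->31, delta=5, new_sum=143+(5)=148 <-- matches target
Option B: A[2] -1->11, delta=12, new_sum=143+(12)=155
Option C: A[4] 19->48, delta=29, new_sum=143+(29)=172
Option D: A[3] 50->-11, delta=-61, new_sum=143+(-61)=82
Option E: A[0] 49->-20, delta=-69, new_sum=143+(-69)=74

Answer: A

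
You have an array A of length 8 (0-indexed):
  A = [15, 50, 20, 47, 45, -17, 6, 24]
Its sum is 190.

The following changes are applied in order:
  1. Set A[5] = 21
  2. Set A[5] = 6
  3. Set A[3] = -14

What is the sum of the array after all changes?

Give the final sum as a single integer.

Initial sum: 190
Change 1: A[5] -17 -> 21, delta = 38, sum = 228
Change 2: A[5] 21 -> 6, delta = -15, sum = 213
Change 3: A[3] 47 -> -14, delta = -61, sum = 152

Answer: 152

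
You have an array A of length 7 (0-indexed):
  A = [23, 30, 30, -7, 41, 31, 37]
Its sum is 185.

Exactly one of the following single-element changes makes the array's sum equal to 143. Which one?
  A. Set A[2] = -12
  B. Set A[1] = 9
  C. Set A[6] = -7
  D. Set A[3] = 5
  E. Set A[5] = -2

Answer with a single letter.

Answer: A

Derivation:
Option A: A[2] 30->-12, delta=-42, new_sum=185+(-42)=143 <-- matches target
Option B: A[1] 30->9, delta=-21, new_sum=185+(-21)=164
Option C: A[6] 37->-7, delta=-44, new_sum=185+(-44)=141
Option D: A[3] -7->5, delta=12, new_sum=185+(12)=197
Option E: A[5] 31->-2, delta=-33, new_sum=185+(-33)=152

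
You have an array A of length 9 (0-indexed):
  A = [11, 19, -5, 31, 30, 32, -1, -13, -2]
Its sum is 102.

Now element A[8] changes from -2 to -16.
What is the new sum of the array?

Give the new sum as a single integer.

Old value at index 8: -2
New value at index 8: -16
Delta = -16 - -2 = -14
New sum = old_sum + delta = 102 + (-14) = 88

Answer: 88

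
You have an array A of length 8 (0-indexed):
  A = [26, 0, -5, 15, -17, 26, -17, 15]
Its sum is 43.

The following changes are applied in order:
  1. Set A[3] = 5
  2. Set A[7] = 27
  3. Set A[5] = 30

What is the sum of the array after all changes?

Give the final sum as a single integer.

Initial sum: 43
Change 1: A[3] 15 -> 5, delta = -10, sum = 33
Change 2: A[7] 15 -> 27, delta = 12, sum = 45
Change 3: A[5] 26 -> 30, delta = 4, sum = 49

Answer: 49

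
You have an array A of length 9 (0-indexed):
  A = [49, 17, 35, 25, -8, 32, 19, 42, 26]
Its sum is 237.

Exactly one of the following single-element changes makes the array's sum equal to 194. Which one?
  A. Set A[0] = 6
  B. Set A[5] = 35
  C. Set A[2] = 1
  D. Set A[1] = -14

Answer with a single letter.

Answer: A

Derivation:
Option A: A[0] 49->6, delta=-43, new_sum=237+(-43)=194 <-- matches target
Option B: A[5] 32->35, delta=3, new_sum=237+(3)=240
Option C: A[2] 35->1, delta=-34, new_sum=237+(-34)=203
Option D: A[1] 17->-14, delta=-31, new_sum=237+(-31)=206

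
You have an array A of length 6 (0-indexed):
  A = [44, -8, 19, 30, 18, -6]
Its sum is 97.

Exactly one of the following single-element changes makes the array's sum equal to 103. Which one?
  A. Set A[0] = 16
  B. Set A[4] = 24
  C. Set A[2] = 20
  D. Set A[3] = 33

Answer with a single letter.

Answer: B

Derivation:
Option A: A[0] 44->16, delta=-28, new_sum=97+(-28)=69
Option B: A[4] 18->24, delta=6, new_sum=97+(6)=103 <-- matches target
Option C: A[2] 19->20, delta=1, new_sum=97+(1)=98
Option D: A[3] 30->33, delta=3, new_sum=97+(3)=100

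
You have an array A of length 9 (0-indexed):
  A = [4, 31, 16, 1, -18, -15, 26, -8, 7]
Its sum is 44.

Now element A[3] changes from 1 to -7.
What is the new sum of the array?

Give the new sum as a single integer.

Answer: 36

Derivation:
Old value at index 3: 1
New value at index 3: -7
Delta = -7 - 1 = -8
New sum = old_sum + delta = 44 + (-8) = 36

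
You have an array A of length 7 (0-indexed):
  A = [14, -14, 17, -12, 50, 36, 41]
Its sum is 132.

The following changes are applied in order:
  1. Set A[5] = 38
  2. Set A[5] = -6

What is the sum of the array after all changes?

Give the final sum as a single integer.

Initial sum: 132
Change 1: A[5] 36 -> 38, delta = 2, sum = 134
Change 2: A[5] 38 -> -6, delta = -44, sum = 90

Answer: 90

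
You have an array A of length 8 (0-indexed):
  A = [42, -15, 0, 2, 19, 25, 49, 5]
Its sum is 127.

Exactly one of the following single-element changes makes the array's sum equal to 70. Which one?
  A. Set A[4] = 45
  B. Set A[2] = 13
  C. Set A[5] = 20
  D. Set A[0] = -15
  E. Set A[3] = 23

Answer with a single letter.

Option A: A[4] 19->45, delta=26, new_sum=127+(26)=153
Option B: A[2] 0->13, delta=13, new_sum=127+(13)=140
Option C: A[5] 25->20, delta=-5, new_sum=127+(-5)=122
Option D: A[0] 42->-15, delta=-57, new_sum=127+(-57)=70 <-- matches target
Option E: A[3] 2->23, delta=21, new_sum=127+(21)=148

Answer: D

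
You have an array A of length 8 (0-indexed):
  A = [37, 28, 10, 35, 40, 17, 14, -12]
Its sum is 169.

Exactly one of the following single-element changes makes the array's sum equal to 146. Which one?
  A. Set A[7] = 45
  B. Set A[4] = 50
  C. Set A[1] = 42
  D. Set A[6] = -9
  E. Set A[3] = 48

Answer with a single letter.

Answer: D

Derivation:
Option A: A[7] -12->45, delta=57, new_sum=169+(57)=226
Option B: A[4] 40->50, delta=10, new_sum=169+(10)=179
Option C: A[1] 28->42, delta=14, new_sum=169+(14)=183
Option D: A[6] 14->-9, delta=-23, new_sum=169+(-23)=146 <-- matches target
Option E: A[3] 35->48, delta=13, new_sum=169+(13)=182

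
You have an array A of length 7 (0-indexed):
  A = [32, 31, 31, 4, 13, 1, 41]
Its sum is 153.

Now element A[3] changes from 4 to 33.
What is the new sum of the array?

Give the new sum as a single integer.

Old value at index 3: 4
New value at index 3: 33
Delta = 33 - 4 = 29
New sum = old_sum + delta = 153 + (29) = 182

Answer: 182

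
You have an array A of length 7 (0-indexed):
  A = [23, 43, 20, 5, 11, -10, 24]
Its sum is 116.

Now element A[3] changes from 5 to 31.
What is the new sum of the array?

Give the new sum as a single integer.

Old value at index 3: 5
New value at index 3: 31
Delta = 31 - 5 = 26
New sum = old_sum + delta = 116 + (26) = 142

Answer: 142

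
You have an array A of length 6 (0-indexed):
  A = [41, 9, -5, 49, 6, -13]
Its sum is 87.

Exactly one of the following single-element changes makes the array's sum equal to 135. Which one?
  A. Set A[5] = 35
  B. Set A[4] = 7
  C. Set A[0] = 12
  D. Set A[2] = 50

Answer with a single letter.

Option A: A[5] -13->35, delta=48, new_sum=87+(48)=135 <-- matches target
Option B: A[4] 6->7, delta=1, new_sum=87+(1)=88
Option C: A[0] 41->12, delta=-29, new_sum=87+(-29)=58
Option D: A[2] -5->50, delta=55, new_sum=87+(55)=142

Answer: A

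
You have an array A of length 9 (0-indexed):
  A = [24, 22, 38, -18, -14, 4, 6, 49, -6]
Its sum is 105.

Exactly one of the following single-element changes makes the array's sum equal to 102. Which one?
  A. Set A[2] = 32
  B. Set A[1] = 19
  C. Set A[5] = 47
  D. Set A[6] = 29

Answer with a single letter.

Answer: B

Derivation:
Option A: A[2] 38->32, delta=-6, new_sum=105+(-6)=99
Option B: A[1] 22->19, delta=-3, new_sum=105+(-3)=102 <-- matches target
Option C: A[5] 4->47, delta=43, new_sum=105+(43)=148
Option D: A[6] 6->29, delta=23, new_sum=105+(23)=128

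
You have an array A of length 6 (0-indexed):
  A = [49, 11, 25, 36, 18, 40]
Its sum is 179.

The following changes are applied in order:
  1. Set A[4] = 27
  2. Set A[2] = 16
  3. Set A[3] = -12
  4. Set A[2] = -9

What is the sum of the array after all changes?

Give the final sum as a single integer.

Answer: 106

Derivation:
Initial sum: 179
Change 1: A[4] 18 -> 27, delta = 9, sum = 188
Change 2: A[2] 25 -> 16, delta = -9, sum = 179
Change 3: A[3] 36 -> -12, delta = -48, sum = 131
Change 4: A[2] 16 -> -9, delta = -25, sum = 106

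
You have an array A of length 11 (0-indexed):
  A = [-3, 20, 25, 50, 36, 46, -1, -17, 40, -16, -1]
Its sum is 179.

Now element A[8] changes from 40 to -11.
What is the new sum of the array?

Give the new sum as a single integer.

Old value at index 8: 40
New value at index 8: -11
Delta = -11 - 40 = -51
New sum = old_sum + delta = 179 + (-51) = 128

Answer: 128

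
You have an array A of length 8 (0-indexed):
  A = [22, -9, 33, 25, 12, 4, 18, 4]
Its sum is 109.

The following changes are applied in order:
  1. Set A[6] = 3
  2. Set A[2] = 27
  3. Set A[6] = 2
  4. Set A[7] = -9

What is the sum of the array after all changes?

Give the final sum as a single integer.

Initial sum: 109
Change 1: A[6] 18 -> 3, delta = -15, sum = 94
Change 2: A[2] 33 -> 27, delta = -6, sum = 88
Change 3: A[6] 3 -> 2, delta = -1, sum = 87
Change 4: A[7] 4 -> -9, delta = -13, sum = 74

Answer: 74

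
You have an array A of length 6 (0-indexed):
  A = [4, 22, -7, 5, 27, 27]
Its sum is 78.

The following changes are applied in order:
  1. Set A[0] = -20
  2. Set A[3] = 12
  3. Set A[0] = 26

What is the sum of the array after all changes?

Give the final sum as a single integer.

Initial sum: 78
Change 1: A[0] 4 -> -20, delta = -24, sum = 54
Change 2: A[3] 5 -> 12, delta = 7, sum = 61
Change 3: A[0] -20 -> 26, delta = 46, sum = 107

Answer: 107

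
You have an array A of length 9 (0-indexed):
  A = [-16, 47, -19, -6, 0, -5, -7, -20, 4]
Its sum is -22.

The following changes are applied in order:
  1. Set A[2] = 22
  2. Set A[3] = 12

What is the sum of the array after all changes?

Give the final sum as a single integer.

Answer: 37

Derivation:
Initial sum: -22
Change 1: A[2] -19 -> 22, delta = 41, sum = 19
Change 2: A[3] -6 -> 12, delta = 18, sum = 37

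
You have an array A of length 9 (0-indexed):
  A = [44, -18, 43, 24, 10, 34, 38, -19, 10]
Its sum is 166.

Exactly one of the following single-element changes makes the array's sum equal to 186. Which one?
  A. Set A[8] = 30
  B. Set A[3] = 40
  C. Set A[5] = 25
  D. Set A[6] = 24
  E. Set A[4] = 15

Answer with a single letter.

Option A: A[8] 10->30, delta=20, new_sum=166+(20)=186 <-- matches target
Option B: A[3] 24->40, delta=16, new_sum=166+(16)=182
Option C: A[5] 34->25, delta=-9, new_sum=166+(-9)=157
Option D: A[6] 38->24, delta=-14, new_sum=166+(-14)=152
Option E: A[4] 10->15, delta=5, new_sum=166+(5)=171

Answer: A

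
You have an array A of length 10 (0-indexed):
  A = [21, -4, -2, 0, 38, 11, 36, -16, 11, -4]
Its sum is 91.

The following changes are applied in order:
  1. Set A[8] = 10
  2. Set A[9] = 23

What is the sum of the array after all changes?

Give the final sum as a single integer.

Initial sum: 91
Change 1: A[8] 11 -> 10, delta = -1, sum = 90
Change 2: A[9] -4 -> 23, delta = 27, sum = 117

Answer: 117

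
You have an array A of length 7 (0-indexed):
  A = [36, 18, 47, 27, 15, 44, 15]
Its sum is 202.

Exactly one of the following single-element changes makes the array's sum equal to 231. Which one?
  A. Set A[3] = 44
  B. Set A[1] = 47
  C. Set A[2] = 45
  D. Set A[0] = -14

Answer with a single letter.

Answer: B

Derivation:
Option A: A[3] 27->44, delta=17, new_sum=202+(17)=219
Option B: A[1] 18->47, delta=29, new_sum=202+(29)=231 <-- matches target
Option C: A[2] 47->45, delta=-2, new_sum=202+(-2)=200
Option D: A[0] 36->-14, delta=-50, new_sum=202+(-50)=152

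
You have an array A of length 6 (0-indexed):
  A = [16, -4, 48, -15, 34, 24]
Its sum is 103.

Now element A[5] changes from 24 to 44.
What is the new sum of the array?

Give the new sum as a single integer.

Old value at index 5: 24
New value at index 5: 44
Delta = 44 - 24 = 20
New sum = old_sum + delta = 103 + (20) = 123

Answer: 123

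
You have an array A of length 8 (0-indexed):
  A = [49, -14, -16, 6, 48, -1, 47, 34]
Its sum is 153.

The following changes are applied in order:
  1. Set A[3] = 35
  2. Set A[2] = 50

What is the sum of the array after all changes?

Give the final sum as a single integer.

Answer: 248

Derivation:
Initial sum: 153
Change 1: A[3] 6 -> 35, delta = 29, sum = 182
Change 2: A[2] -16 -> 50, delta = 66, sum = 248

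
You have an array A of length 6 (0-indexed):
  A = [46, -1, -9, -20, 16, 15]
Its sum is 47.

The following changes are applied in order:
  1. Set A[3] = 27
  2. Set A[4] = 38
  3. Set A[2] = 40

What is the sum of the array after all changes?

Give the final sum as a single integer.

Initial sum: 47
Change 1: A[3] -20 -> 27, delta = 47, sum = 94
Change 2: A[4] 16 -> 38, delta = 22, sum = 116
Change 3: A[2] -9 -> 40, delta = 49, sum = 165

Answer: 165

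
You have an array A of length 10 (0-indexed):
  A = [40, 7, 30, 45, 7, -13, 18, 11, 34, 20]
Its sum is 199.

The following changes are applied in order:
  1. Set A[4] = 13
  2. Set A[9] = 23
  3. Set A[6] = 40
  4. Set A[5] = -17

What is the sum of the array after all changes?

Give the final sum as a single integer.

Answer: 226

Derivation:
Initial sum: 199
Change 1: A[4] 7 -> 13, delta = 6, sum = 205
Change 2: A[9] 20 -> 23, delta = 3, sum = 208
Change 3: A[6] 18 -> 40, delta = 22, sum = 230
Change 4: A[5] -13 -> -17, delta = -4, sum = 226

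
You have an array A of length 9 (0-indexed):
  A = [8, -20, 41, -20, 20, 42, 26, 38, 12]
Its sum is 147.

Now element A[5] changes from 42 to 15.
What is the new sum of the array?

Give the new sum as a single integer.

Old value at index 5: 42
New value at index 5: 15
Delta = 15 - 42 = -27
New sum = old_sum + delta = 147 + (-27) = 120

Answer: 120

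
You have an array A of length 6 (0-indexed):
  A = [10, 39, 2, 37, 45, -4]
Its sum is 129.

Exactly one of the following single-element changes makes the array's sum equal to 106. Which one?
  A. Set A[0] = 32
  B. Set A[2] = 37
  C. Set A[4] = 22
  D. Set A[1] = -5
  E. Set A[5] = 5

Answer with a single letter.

Option A: A[0] 10->32, delta=22, new_sum=129+(22)=151
Option B: A[2] 2->37, delta=35, new_sum=129+(35)=164
Option C: A[4] 45->22, delta=-23, new_sum=129+(-23)=106 <-- matches target
Option D: A[1] 39->-5, delta=-44, new_sum=129+(-44)=85
Option E: A[5] -4->5, delta=9, new_sum=129+(9)=138

Answer: C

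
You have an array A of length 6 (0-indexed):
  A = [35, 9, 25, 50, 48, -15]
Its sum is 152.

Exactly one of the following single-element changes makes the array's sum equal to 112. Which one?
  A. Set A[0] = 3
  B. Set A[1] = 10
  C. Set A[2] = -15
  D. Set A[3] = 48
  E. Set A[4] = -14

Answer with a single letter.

Answer: C

Derivation:
Option A: A[0] 35->3, delta=-32, new_sum=152+(-32)=120
Option B: A[1] 9->10, delta=1, new_sum=152+(1)=153
Option C: A[2] 25->-15, delta=-40, new_sum=152+(-40)=112 <-- matches target
Option D: A[3] 50->48, delta=-2, new_sum=152+(-2)=150
Option E: A[4] 48->-14, delta=-62, new_sum=152+(-62)=90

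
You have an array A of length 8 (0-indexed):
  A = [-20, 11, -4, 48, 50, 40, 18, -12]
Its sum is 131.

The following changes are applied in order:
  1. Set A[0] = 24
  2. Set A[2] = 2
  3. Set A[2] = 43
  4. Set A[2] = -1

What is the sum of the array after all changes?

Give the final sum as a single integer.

Answer: 178

Derivation:
Initial sum: 131
Change 1: A[0] -20 -> 24, delta = 44, sum = 175
Change 2: A[2] -4 -> 2, delta = 6, sum = 181
Change 3: A[2] 2 -> 43, delta = 41, sum = 222
Change 4: A[2] 43 -> -1, delta = -44, sum = 178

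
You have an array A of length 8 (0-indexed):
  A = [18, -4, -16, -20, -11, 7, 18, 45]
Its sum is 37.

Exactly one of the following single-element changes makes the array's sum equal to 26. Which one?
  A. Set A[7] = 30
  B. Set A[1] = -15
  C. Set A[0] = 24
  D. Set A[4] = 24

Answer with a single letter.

Answer: B

Derivation:
Option A: A[7] 45->30, delta=-15, new_sum=37+(-15)=22
Option B: A[1] -4->-15, delta=-11, new_sum=37+(-11)=26 <-- matches target
Option C: A[0] 18->24, delta=6, new_sum=37+(6)=43
Option D: A[4] -11->24, delta=35, new_sum=37+(35)=72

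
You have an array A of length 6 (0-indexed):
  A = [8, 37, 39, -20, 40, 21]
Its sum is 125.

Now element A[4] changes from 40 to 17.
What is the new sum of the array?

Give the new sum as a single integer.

Old value at index 4: 40
New value at index 4: 17
Delta = 17 - 40 = -23
New sum = old_sum + delta = 125 + (-23) = 102

Answer: 102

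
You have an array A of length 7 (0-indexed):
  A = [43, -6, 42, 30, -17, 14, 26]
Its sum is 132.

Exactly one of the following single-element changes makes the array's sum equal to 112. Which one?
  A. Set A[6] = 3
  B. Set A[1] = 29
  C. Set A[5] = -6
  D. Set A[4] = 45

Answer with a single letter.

Answer: C

Derivation:
Option A: A[6] 26->3, delta=-23, new_sum=132+(-23)=109
Option B: A[1] -6->29, delta=35, new_sum=132+(35)=167
Option C: A[5] 14->-6, delta=-20, new_sum=132+(-20)=112 <-- matches target
Option D: A[4] -17->45, delta=62, new_sum=132+(62)=194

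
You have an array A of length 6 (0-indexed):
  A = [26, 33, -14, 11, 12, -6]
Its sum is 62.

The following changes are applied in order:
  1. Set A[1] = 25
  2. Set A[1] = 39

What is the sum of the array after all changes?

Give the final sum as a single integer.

Initial sum: 62
Change 1: A[1] 33 -> 25, delta = -8, sum = 54
Change 2: A[1] 25 -> 39, delta = 14, sum = 68

Answer: 68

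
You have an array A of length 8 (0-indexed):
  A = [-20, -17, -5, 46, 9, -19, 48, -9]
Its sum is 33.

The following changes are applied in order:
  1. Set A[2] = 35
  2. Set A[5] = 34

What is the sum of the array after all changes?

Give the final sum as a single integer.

Answer: 126

Derivation:
Initial sum: 33
Change 1: A[2] -5 -> 35, delta = 40, sum = 73
Change 2: A[5] -19 -> 34, delta = 53, sum = 126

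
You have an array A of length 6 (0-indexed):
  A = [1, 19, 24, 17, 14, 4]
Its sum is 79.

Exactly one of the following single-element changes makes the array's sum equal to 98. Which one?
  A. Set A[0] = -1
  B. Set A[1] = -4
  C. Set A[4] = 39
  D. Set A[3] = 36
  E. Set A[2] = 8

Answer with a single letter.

Option A: A[0] 1->-1, delta=-2, new_sum=79+(-2)=77
Option B: A[1] 19->-4, delta=-23, new_sum=79+(-23)=56
Option C: A[4] 14->39, delta=25, new_sum=79+(25)=104
Option D: A[3] 17->36, delta=19, new_sum=79+(19)=98 <-- matches target
Option E: A[2] 24->8, delta=-16, new_sum=79+(-16)=63

Answer: D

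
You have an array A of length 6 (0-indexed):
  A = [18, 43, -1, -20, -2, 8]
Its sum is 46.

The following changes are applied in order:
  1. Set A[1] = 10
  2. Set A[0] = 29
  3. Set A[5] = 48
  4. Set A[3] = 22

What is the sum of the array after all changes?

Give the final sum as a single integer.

Answer: 106

Derivation:
Initial sum: 46
Change 1: A[1] 43 -> 10, delta = -33, sum = 13
Change 2: A[0] 18 -> 29, delta = 11, sum = 24
Change 3: A[5] 8 -> 48, delta = 40, sum = 64
Change 4: A[3] -20 -> 22, delta = 42, sum = 106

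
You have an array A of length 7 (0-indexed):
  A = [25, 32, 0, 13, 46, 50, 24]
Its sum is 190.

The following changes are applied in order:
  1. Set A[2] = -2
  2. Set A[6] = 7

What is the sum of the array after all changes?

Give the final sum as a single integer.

Answer: 171

Derivation:
Initial sum: 190
Change 1: A[2] 0 -> -2, delta = -2, sum = 188
Change 2: A[6] 24 -> 7, delta = -17, sum = 171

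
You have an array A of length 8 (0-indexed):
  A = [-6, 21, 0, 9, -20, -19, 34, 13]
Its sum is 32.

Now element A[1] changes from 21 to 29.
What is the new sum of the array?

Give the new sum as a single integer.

Answer: 40

Derivation:
Old value at index 1: 21
New value at index 1: 29
Delta = 29 - 21 = 8
New sum = old_sum + delta = 32 + (8) = 40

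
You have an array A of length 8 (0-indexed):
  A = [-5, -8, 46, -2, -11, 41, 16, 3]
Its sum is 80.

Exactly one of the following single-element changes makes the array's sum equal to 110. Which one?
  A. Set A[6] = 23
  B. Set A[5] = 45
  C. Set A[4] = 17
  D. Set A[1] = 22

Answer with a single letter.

Option A: A[6] 16->23, delta=7, new_sum=80+(7)=87
Option B: A[5] 41->45, delta=4, new_sum=80+(4)=84
Option C: A[4] -11->17, delta=28, new_sum=80+(28)=108
Option D: A[1] -8->22, delta=30, new_sum=80+(30)=110 <-- matches target

Answer: D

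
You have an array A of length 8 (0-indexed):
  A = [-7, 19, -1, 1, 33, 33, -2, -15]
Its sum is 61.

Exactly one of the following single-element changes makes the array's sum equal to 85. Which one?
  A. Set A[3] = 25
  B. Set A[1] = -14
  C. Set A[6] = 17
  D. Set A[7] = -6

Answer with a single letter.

Answer: A

Derivation:
Option A: A[3] 1->25, delta=24, new_sum=61+(24)=85 <-- matches target
Option B: A[1] 19->-14, delta=-33, new_sum=61+(-33)=28
Option C: A[6] -2->17, delta=19, new_sum=61+(19)=80
Option D: A[7] -15->-6, delta=9, new_sum=61+(9)=70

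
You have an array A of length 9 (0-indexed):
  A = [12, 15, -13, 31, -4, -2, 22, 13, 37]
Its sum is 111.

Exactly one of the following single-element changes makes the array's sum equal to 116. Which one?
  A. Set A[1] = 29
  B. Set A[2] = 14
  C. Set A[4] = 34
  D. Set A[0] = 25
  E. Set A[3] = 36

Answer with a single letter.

Answer: E

Derivation:
Option A: A[1] 15->29, delta=14, new_sum=111+(14)=125
Option B: A[2] -13->14, delta=27, new_sum=111+(27)=138
Option C: A[4] -4->34, delta=38, new_sum=111+(38)=149
Option D: A[0] 12->25, delta=13, new_sum=111+(13)=124
Option E: A[3] 31->36, delta=5, new_sum=111+(5)=116 <-- matches target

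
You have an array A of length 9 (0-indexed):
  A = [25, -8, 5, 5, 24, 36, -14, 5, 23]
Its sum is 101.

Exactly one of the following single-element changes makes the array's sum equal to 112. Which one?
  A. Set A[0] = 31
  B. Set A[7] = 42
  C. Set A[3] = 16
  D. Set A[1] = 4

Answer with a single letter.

Option A: A[0] 25->31, delta=6, new_sum=101+(6)=107
Option B: A[7] 5->42, delta=37, new_sum=101+(37)=138
Option C: A[3] 5->16, delta=11, new_sum=101+(11)=112 <-- matches target
Option D: A[1] -8->4, delta=12, new_sum=101+(12)=113

Answer: C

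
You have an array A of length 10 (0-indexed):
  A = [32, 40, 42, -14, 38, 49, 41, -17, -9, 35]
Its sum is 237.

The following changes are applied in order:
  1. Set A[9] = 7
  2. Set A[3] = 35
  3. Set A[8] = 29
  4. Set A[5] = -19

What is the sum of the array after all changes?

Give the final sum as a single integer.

Answer: 228

Derivation:
Initial sum: 237
Change 1: A[9] 35 -> 7, delta = -28, sum = 209
Change 2: A[3] -14 -> 35, delta = 49, sum = 258
Change 3: A[8] -9 -> 29, delta = 38, sum = 296
Change 4: A[5] 49 -> -19, delta = -68, sum = 228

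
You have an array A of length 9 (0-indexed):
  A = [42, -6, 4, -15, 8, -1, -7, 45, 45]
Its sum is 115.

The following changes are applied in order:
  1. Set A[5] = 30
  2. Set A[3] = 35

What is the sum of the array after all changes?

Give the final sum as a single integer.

Answer: 196

Derivation:
Initial sum: 115
Change 1: A[5] -1 -> 30, delta = 31, sum = 146
Change 2: A[3] -15 -> 35, delta = 50, sum = 196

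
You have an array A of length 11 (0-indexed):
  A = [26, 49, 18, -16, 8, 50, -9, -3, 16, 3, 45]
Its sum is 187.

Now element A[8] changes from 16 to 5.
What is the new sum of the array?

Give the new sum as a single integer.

Answer: 176

Derivation:
Old value at index 8: 16
New value at index 8: 5
Delta = 5 - 16 = -11
New sum = old_sum + delta = 187 + (-11) = 176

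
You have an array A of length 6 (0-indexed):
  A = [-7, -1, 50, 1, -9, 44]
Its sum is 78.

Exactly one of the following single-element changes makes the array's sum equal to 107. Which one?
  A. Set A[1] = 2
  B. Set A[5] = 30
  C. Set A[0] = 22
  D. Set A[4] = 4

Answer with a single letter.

Answer: C

Derivation:
Option A: A[1] -1->2, delta=3, new_sum=78+(3)=81
Option B: A[5] 44->30, delta=-14, new_sum=78+(-14)=64
Option C: A[0] -7->22, delta=29, new_sum=78+(29)=107 <-- matches target
Option D: A[4] -9->4, delta=13, new_sum=78+(13)=91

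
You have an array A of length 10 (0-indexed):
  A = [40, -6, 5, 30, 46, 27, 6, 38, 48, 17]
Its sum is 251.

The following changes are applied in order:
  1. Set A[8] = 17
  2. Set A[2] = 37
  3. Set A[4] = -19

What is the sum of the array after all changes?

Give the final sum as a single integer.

Answer: 187

Derivation:
Initial sum: 251
Change 1: A[8] 48 -> 17, delta = -31, sum = 220
Change 2: A[2] 5 -> 37, delta = 32, sum = 252
Change 3: A[4] 46 -> -19, delta = -65, sum = 187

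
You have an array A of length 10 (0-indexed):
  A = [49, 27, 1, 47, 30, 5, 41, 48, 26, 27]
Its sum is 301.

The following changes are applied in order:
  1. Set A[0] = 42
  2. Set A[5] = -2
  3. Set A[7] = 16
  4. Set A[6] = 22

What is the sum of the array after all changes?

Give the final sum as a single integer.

Initial sum: 301
Change 1: A[0] 49 -> 42, delta = -7, sum = 294
Change 2: A[5] 5 -> -2, delta = -7, sum = 287
Change 3: A[7] 48 -> 16, delta = -32, sum = 255
Change 4: A[6] 41 -> 22, delta = -19, sum = 236

Answer: 236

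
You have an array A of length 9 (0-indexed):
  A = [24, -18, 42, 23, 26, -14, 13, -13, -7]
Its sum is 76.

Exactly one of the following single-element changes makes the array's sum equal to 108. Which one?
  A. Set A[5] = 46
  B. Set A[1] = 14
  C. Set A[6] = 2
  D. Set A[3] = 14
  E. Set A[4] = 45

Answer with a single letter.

Answer: B

Derivation:
Option A: A[5] -14->46, delta=60, new_sum=76+(60)=136
Option B: A[1] -18->14, delta=32, new_sum=76+(32)=108 <-- matches target
Option C: A[6] 13->2, delta=-11, new_sum=76+(-11)=65
Option D: A[3] 23->14, delta=-9, new_sum=76+(-9)=67
Option E: A[4] 26->45, delta=19, new_sum=76+(19)=95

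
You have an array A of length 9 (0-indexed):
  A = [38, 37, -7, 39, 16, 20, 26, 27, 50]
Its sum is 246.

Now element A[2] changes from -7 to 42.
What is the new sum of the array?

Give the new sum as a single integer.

Answer: 295

Derivation:
Old value at index 2: -7
New value at index 2: 42
Delta = 42 - -7 = 49
New sum = old_sum + delta = 246 + (49) = 295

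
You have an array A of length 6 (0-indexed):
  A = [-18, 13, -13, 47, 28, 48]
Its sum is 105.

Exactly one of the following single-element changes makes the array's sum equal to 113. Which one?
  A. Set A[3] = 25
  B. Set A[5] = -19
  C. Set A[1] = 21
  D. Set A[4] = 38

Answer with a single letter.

Answer: C

Derivation:
Option A: A[3] 47->25, delta=-22, new_sum=105+(-22)=83
Option B: A[5] 48->-19, delta=-67, new_sum=105+(-67)=38
Option C: A[1] 13->21, delta=8, new_sum=105+(8)=113 <-- matches target
Option D: A[4] 28->38, delta=10, new_sum=105+(10)=115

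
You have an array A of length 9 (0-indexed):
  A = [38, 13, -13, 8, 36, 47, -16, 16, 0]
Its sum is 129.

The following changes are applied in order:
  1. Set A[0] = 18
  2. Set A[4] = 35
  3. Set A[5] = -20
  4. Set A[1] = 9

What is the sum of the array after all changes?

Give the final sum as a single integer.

Answer: 37

Derivation:
Initial sum: 129
Change 1: A[0] 38 -> 18, delta = -20, sum = 109
Change 2: A[4] 36 -> 35, delta = -1, sum = 108
Change 3: A[5] 47 -> -20, delta = -67, sum = 41
Change 4: A[1] 13 -> 9, delta = -4, sum = 37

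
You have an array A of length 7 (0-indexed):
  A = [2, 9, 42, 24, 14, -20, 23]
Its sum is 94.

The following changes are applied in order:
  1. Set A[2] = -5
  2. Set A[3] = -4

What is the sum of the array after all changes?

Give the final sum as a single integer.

Initial sum: 94
Change 1: A[2] 42 -> -5, delta = -47, sum = 47
Change 2: A[3] 24 -> -4, delta = -28, sum = 19

Answer: 19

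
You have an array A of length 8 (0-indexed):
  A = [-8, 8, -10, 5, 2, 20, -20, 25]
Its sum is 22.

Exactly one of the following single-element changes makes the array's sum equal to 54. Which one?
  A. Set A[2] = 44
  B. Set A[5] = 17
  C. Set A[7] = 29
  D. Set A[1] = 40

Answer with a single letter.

Option A: A[2] -10->44, delta=54, new_sum=22+(54)=76
Option B: A[5] 20->17, delta=-3, new_sum=22+(-3)=19
Option C: A[7] 25->29, delta=4, new_sum=22+(4)=26
Option D: A[1] 8->40, delta=32, new_sum=22+(32)=54 <-- matches target

Answer: D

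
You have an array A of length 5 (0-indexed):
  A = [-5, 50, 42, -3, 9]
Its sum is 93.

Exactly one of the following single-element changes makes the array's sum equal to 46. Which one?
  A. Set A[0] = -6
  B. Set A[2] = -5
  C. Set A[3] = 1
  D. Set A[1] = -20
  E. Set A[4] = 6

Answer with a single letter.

Answer: B

Derivation:
Option A: A[0] -5->-6, delta=-1, new_sum=93+(-1)=92
Option B: A[2] 42->-5, delta=-47, new_sum=93+(-47)=46 <-- matches target
Option C: A[3] -3->1, delta=4, new_sum=93+(4)=97
Option D: A[1] 50->-20, delta=-70, new_sum=93+(-70)=23
Option E: A[4] 9->6, delta=-3, new_sum=93+(-3)=90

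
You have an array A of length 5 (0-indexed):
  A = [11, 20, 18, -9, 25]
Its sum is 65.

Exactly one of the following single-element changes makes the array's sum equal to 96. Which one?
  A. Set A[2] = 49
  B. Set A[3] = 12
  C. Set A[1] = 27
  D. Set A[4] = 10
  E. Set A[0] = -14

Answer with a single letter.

Answer: A

Derivation:
Option A: A[2] 18->49, delta=31, new_sum=65+(31)=96 <-- matches target
Option B: A[3] -9->12, delta=21, new_sum=65+(21)=86
Option C: A[1] 20->27, delta=7, new_sum=65+(7)=72
Option D: A[4] 25->10, delta=-15, new_sum=65+(-15)=50
Option E: A[0] 11->-14, delta=-25, new_sum=65+(-25)=40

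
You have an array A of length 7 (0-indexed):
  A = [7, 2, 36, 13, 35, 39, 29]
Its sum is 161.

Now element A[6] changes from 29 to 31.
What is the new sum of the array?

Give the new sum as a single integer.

Old value at index 6: 29
New value at index 6: 31
Delta = 31 - 29 = 2
New sum = old_sum + delta = 161 + (2) = 163

Answer: 163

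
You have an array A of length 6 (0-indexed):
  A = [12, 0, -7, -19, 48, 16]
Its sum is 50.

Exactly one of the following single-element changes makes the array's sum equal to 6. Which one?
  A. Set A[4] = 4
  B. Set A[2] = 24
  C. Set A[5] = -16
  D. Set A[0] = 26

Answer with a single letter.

Answer: A

Derivation:
Option A: A[4] 48->4, delta=-44, new_sum=50+(-44)=6 <-- matches target
Option B: A[2] -7->24, delta=31, new_sum=50+(31)=81
Option C: A[5] 16->-16, delta=-32, new_sum=50+(-32)=18
Option D: A[0] 12->26, delta=14, new_sum=50+(14)=64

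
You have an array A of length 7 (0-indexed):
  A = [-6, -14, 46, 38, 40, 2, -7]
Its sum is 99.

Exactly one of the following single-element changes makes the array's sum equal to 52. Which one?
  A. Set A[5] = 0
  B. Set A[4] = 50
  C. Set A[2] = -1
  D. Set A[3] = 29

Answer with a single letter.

Option A: A[5] 2->0, delta=-2, new_sum=99+(-2)=97
Option B: A[4] 40->50, delta=10, new_sum=99+(10)=109
Option C: A[2] 46->-1, delta=-47, new_sum=99+(-47)=52 <-- matches target
Option D: A[3] 38->29, delta=-9, new_sum=99+(-9)=90

Answer: C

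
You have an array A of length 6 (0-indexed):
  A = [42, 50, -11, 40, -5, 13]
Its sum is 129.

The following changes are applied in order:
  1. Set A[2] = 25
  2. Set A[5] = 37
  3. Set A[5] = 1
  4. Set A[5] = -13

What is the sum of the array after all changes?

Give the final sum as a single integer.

Answer: 139

Derivation:
Initial sum: 129
Change 1: A[2] -11 -> 25, delta = 36, sum = 165
Change 2: A[5] 13 -> 37, delta = 24, sum = 189
Change 3: A[5] 37 -> 1, delta = -36, sum = 153
Change 4: A[5] 1 -> -13, delta = -14, sum = 139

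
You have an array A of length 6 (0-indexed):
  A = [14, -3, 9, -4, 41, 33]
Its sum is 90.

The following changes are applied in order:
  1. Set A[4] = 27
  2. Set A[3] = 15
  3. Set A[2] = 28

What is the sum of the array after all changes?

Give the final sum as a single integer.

Initial sum: 90
Change 1: A[4] 41 -> 27, delta = -14, sum = 76
Change 2: A[3] -4 -> 15, delta = 19, sum = 95
Change 3: A[2] 9 -> 28, delta = 19, sum = 114

Answer: 114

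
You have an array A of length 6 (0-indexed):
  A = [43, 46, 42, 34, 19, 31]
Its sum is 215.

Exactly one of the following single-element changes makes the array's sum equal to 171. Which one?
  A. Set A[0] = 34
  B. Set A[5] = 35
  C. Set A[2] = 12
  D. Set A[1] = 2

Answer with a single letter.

Option A: A[0] 43->34, delta=-9, new_sum=215+(-9)=206
Option B: A[5] 31->35, delta=4, new_sum=215+(4)=219
Option C: A[2] 42->12, delta=-30, new_sum=215+(-30)=185
Option D: A[1] 46->2, delta=-44, new_sum=215+(-44)=171 <-- matches target

Answer: D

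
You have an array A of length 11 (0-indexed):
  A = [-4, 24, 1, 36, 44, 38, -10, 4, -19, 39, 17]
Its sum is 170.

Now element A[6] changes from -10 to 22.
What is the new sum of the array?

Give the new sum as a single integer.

Answer: 202

Derivation:
Old value at index 6: -10
New value at index 6: 22
Delta = 22 - -10 = 32
New sum = old_sum + delta = 170 + (32) = 202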